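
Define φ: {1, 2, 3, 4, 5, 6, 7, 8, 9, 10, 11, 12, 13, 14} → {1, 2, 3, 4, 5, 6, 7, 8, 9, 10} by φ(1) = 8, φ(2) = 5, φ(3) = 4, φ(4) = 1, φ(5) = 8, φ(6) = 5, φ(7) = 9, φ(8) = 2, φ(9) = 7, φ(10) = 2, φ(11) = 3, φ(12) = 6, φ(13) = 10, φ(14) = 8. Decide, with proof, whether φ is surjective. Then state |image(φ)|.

10

Every element of the codomain has a preimage: 1 = φ(4), 2 = φ(8), 3 = φ(11), 4 = φ(3), 5 = φ(2), 6 = φ(12), 7 = φ(9), 8 = φ(1), 9 = φ(7), 10 = φ(13).
Hence φ is surjective.
The image of φ is {1, 2, 3, 4, 5, 6, 7, 8, 9, 10}, which has 10 elements.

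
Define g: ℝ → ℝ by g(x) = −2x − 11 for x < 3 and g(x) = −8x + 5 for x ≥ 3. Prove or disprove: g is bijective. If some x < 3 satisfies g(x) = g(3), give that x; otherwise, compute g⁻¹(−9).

Both pieces are strictly decreasing (slopes −2 and −8), so each is injective on its own interval.
The left piece maps (−∞, 3) onto (−17, ∞); the right piece maps [3, ∞) onto (−∞, −19].
The images leave a gap (−17 has no preimage), so g is not surjective, hence not bijective.
Because the two images are disjoint, no x < 3 has g(x) = g(3), so we compute g⁻¹(−9): −9 lies in (−17, ∞), so solve −2x − 11 = −9: x = (−9 + 11)/(−2) = −1.

-1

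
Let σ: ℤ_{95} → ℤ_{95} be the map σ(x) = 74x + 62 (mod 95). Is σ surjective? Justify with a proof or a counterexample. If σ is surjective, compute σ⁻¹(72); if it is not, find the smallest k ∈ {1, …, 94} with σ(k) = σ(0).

90

Since gcd(74, 95) = 1, 74 is invertible modulo 95. Euclid's algorithm: 95 = 1·74 + 21, 74 = 3·21 + 11, 21 = 1·11 + 10, 11 = 1·10 + 1; back-substituting gives 1 = 9·74 − 7·95, so 74⁻¹ ≡ 9 (mod 95).
For any y ∈ ℤ_{95}, x = 9(y − 62) mod 95 satisfies σ(x) = 74·9(y − 62) + 62 ≡ y (since 74·9 ≡ 1 mod 95). So every y has a preimage.
Hence σ is surjective.
Since σ is surjective, we compute σ⁻¹(72): solve 74x + 62 ≡ 72 (mod 95), i.e. 74x ≡ 10 (mod 95).
Multiplying by 74⁻¹ = 9 gives x ≡ 9·10 = 90 ≡ 90 (mod 95).
Check: σ(90) = 74·90 + 62 = 6722 = 70·95 + 72 ≡ 72 (mod 95).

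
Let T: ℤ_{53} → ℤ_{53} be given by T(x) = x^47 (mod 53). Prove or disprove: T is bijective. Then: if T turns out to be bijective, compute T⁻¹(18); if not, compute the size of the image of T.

Since 53 is prime, the nonzero elements of ℤ_{53} form a cyclic group of order 52.
As gcd(47, 52) = 1, raising to the 47th power is a bijection on this group: if x_1^47 ≡ x_2^47 then (x_1x_2^{−1})^47 = 1, and the only element of order dividing gcd(47, 52) = 1 is 1, so x_1 = x_2.
With T(0) = 0 this makes T injective on all of ℤ_{53}, hence bijective (finite equal-size domain and codomain). In particular T is bijective.
Since T is bijective, we find the preimage of 18. The inverse of x ↦ x^47 on (ℤ_{53})^× is x ↦ x^31, because 47·31 = 1457 = 28·52 + 1 ≡ 1 (mod 52) and x^{52} = 1 for x ≠ 0 (Fermat). So T⁻¹(18) = 18^31 mod 53.
Repeated squaring mod 53: 18^1 ≡ 18, 18^2 ≡ 18² = 324 ≡ 6, 18^4 ≡ 6² = 36, 18^8 ≡ 36² = 1296 ≡ 24, 18^16 ≡ 24² = 576 ≡ 46. Since 31 = 16 + 8 + 4 + 2 + 1, 18^31 ≡ 46·24·36·6·18: 46·24 = 1104 ≡ 44, then 44·36 = 1584 ≡ 47, then 47·6 = 282 ≡ 17, then 17·18 = 306 ≡ 41. So 18^31 ≡ 41 (mod 53).
Hence T⁻¹(18) = 41.

41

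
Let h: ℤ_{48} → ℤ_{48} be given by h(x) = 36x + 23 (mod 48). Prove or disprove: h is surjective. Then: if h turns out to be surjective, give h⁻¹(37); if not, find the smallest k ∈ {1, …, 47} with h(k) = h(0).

4

Since gcd(36, 48) = 12, we have 36x ≡ 0 (mod 12) for all x, so h(x) ≡ 11 (mod 12).
But 0 ≢ 11 (mod 12), so 0 ∈ ℤ_{48} has no preimage. So h is not surjective.
Since h is not surjective, we find the least positive k with h(k) = h(0): this means 36k ≡ 0 (mod 48), i.e. 48 ∣ 36k. Since gcd(36, 48) = 12, dividing through by 12 this holds exactly when 4 ∣ 3k, and as gcd(3, 4) = 1, exactly when 4 ∣ k.
The smallest positive such k is 4.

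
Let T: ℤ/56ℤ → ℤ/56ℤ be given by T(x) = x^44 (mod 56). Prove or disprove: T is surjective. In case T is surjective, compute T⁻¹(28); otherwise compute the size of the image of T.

T(6): Repeated squaring mod 56: 6^1 ≡ 6, 6^2 ≡ 6² = 36, 6^4 ≡ 36² = 1296 ≡ 8, 6^8 ≡ 8² = 64 ≡ 8, 6^16 ≡ 8² = 64 ≡ 8, 6^32 ≡ 8² = 64 ≡ 8. Since 44 = 32 + 8 + 4, 6^44 ≡ 8·8·8: 8·8 = 64 ≡ 8, then 8·8 = 64 ≡ 8. So 6^44 ≡ 8 (mod 56).
T(8): Repeated squaring mod 56: 8^1 ≡ 8, 8^2 ≡ 8² = 64 ≡ 8, 8^4 ≡ 8² = 64 ≡ 8, 8^8 ≡ 8² = 64 ≡ 8, 8^16 ≡ 8² = 64 ≡ 8, 8^32 ≡ 8² = 64 ≡ 8. Since 44 = 32 + 8 + 4, 8^44 ≡ 8·8·8: 8·8 = 64 ≡ 8, then 8·8 = 64 ≡ 8. So 8^44 ≡ 8 (mod 56).
So T(6) = T(8) = 8 while 6 ≠ 8, thus T is not injective.
A non-injective map from the 56-element set ℤ/56ℤ to itself takes at most 55 distinct values, so it cannot be surjective. So T is not surjective.
Since T is not surjective, we determine |image(T)|. Computing x^44 mod 56 for each x (by repeated squaring, reducing mod 56 at every step), the values T(0), T(1), …, T(55) are: 0, 1, 32, 9, 16, 25, 8, 49, 8, 25, 16, 9, 32, 1, 0, 1, 32, 9, 16, 25, 8, 49, 8, 25, 16, 9, 32, 1, 0, 1, 32, 9, 16, 25, 8, 49, 8, 25, 16, 9, 32, 1, 0, 1, 32, 9, 16, 25, 8, 49, 8, 25, 16, 9, 32, 1.
The distinct values are {0, 1, 8, 9, 16, 25, 32, 49}; there are 8 of them.

8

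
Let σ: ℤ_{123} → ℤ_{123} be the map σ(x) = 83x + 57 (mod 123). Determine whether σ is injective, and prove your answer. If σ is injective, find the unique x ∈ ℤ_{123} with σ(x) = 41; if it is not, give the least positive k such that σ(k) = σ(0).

By definition, injectivity means: for all s, t in the domain, σ(s) = σ(t) implies s = t.
If σ(s) = σ(t), then 83s ≡ 83t (mod 123). Because gcd(83, 123) = 1, we may cancel 83 to get s ≡ t (mod 123).
Therefore σ is injective.
We now compute 83⁻¹ mod 123 explicitly. Euclid's algorithm: 123 = 1·83 + 40, 83 = 2·40 + 3, 40 = 13·3 + 1; back-substituting gives 1 = 83·83 − 56·123, so 83⁻¹ ≡ 83 (mod 123).
Since σ is injective, we compute σ⁻¹(41): solve 83x + 57 ≡ 41 (mod 123), i.e. 83x ≡ 107 (mod 123).
Multiplying by 83⁻¹ = 83 gives x ≡ 83·107 = 8881 = 72·123 + 25 ≡ 25 (mod 123).
Check: σ(25) = 83·25 + 57 = 2132 = 17·123 + 41 ≡ 41 (mod 123).

25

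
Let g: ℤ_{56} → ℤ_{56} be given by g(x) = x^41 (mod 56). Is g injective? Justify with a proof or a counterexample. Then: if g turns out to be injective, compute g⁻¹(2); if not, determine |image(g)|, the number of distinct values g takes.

35

g(0) = 0^41 = 0.
g(14): Repeated squaring mod 56: 14^1 ≡ 14, 14^2 ≡ 14² = 196 ≡ 28, 14^4 ≡ 28² = 784 ≡ 0, 14^8 ≡ 0² = 0, 14^16 ≡ 0² = 0, 14^32 ≡ 0² = 0. Since 41 = 32 + 8 + 1, 14^41 ≡ 0·0·14: 0·0 = 0, then 0·14 = 0. So 14^41 ≡ 0 (mod 56).
So g(0) = g(14) = 0 while 0 ≠ 14, therefore g is not injective.
Since g is not injective, we determine |image(g)|. Computing x^41 mod 56 for each x (by repeated squaring, reducing mod 56 at every step), the values g(0), g(1), …, g(55) are: 0, 1, 32, 19, 16, 45, 48, 7, 8, 25, 40, 51, 24, 13, 0, 15, 32, 33, 16, 3, 48, 21, 8, 39, 40, 9, 24, 27, 0, 29, 32, 47, 16, 17, 48, 35, 8, 53, 40, 23, 24, 41, 0, 43, 32, 5, 16, 31, 48, 49, 8, 11, 40, 37, 24, 55.
The distinct values are {0, 1, 3, 5, 7, 8, 9, 11, 13, 15, 16, 17, 19, 21, 23, 24, 25, 27, 29, 31, 32, 33, 35, 37, 39, 40, 41, 43, 45, 47, 48, 49, 51, 53, 55}; there are 35 of them.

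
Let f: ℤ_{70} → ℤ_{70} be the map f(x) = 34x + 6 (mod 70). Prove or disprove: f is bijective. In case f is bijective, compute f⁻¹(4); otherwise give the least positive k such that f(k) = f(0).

35

We have gcd(34, 70) = 2 > 1. Taking a = 0 and b = 35: f(0) = 6 and f(35) = 34·35 + 6 = 1196 ≡ 6 (mod 70).
So f(0) = f(35) while 0 ≠ 35, therefore f is not injective, hence not bijective.
Since f is not bijective, we find the least positive k with f(k) = f(0): this means 34k ≡ 0 (mod 70), i.e. 70 ∣ 34k. Since gcd(34, 70) = 2, dividing through by 2 this holds exactly when 35 ∣ 17k, and as gcd(17, 35) = 1, exactly when 35 ∣ k.
The smallest positive such k is 35.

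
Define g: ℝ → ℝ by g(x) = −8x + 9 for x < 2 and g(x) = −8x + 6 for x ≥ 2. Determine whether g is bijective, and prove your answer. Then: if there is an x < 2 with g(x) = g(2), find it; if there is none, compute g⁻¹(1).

1

Both pieces are strictly decreasing (slopes −8 and −8), so each is injective on its own interval.
The left piece maps (−∞, 2) onto (−7, ∞); the right piece maps [2, ∞) onto (−∞, −10].
The images leave a gap (−7 has no preimage), so g is not surjective, hence not bijective.
Because the two images are disjoint, no x < 2 has g(x) = g(2), so we compute g⁻¹(1): 1 lies in (−7, ∞), so solve −8x + 9 = 1: x = (1 − 9)/(−8) = 1.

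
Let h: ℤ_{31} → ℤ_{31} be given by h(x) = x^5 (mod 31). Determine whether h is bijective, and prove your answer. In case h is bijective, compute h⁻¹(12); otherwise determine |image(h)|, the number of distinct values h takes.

h(1) = 1^5 = 1.
h(2): Repeated squaring mod 31: 2^1 ≡ 2, 2^2 ≡ 2² = 4, 2^4 ≡ 4² = 16. Since 5 = 4 + 1, 2^5 ≡ 16·2: 16·2 = 32 ≡ 1. So 2^5 ≡ 1 (mod 31).
So h(1) = h(2) = 1 while 1 ≠ 2, thus h is not injective, hence not bijective.
Since h is not bijective, we determine |image(h)|. Computing x^5 mod 31 for each x (by repeated squaring, reducing mod 31 at every step), the values h(0), h(1), …, h(30) are: 0, 1, 1, 26, 1, 25, 26, 5, 1, 25, 25, 6, 26, 6, 5, 30, 1, 26, 25, 5, 25, 6, 6, 30, 26, 5, 6, 30, 5, 30, 30.
The distinct values are {0, 1, 5, 6, 25, 26, 30}; there are 7 of them.

7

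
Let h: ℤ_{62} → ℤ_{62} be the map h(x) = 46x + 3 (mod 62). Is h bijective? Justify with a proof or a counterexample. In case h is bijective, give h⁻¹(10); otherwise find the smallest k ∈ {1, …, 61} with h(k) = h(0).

Recall: h is injective if h(s) = h(t) implies s = t.
We have gcd(46, 62) = 2 > 1. Taking s = 0 and t = 31: h(0) = 3 and h(31) = 46·31 + 3 = 1429 ≡ 3 (mod 62).
So h(0) = h(31) while 0 ≠ 31, so h is not injective, hence not bijective.
Since h is not bijective, we find the least positive k with h(k) = h(0): this means 46k ≡ 0 (mod 62), i.e. 62 ∣ 46k. Since gcd(46, 62) = 2, dividing through by 2 this holds exactly when 31 ∣ 23k, and as gcd(23, 31) = 1, exactly when 31 ∣ k.
The smallest positive such k is 31.

31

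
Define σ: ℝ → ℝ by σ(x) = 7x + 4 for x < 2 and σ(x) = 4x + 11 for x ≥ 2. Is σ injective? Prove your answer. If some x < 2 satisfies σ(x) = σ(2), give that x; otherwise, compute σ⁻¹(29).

9/2

Both pieces are strictly increasing (slopes 7 and 4), so each is injective on its own interval.
The left piece maps (−∞, 2) onto (−∞, 18); the right piece maps [2, ∞) onto [19, ∞).
These images are disjoint, so no value is attained by both pieces. Therefore σ is injective.
Because the two images are disjoint, no x < 2 has σ(x) = σ(2), so we compute σ⁻¹(29): 29 lies in [19, ∞), so solve 4x + 11 = 29: x = (29 − 11)/4 = 9/2.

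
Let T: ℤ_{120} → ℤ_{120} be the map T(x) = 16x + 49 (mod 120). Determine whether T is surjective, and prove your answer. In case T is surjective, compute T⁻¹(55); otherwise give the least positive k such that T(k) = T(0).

15

Recall that surjectivity means every element of the codomain has a preimage under T.
Since gcd(16, 120) = 8, we have 16x ≡ 0 (mod 8) for all x, so T(x) ≡ 1 (mod 8).
But 0 ≢ 1 (mod 8), so 0 ∈ ℤ_{120} has no preimage. So T is not surjective.
Since T is not surjective, we find the least positive k with T(k) = T(0): this means 16k ≡ 0 (mod 120), i.e. 120 ∣ 16k. Since gcd(16, 120) = 8, dividing through by 8 this holds exactly when 15 ∣ 2k, and as gcd(2, 15) = 1, exactly when 15 ∣ k.
The smallest positive such k is 15.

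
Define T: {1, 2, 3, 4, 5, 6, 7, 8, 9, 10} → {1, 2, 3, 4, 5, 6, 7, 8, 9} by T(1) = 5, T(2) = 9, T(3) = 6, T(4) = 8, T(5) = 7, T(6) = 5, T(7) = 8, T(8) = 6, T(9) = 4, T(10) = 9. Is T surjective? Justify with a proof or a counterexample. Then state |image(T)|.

No element maps to 1, so T is not surjective.
The image of T is {4, 5, 6, 7, 8, 9}, which has 6 elements.

6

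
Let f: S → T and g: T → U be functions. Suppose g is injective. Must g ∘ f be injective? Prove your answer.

not injective

No. Take S = {1, 2}, T = U = {1, 2, 3, 4, 5, 6}, f(1) = f(2) = 1, and g = identity (injective).
Then (g ∘ f)(1) = (g ∘ f)(2) = 1 with 1 ≠ 2, so g ∘ f is not injective.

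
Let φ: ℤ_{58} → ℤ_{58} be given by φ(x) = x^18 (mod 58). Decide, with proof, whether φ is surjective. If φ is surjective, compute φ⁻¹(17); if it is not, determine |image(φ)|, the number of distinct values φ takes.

φ(28): Repeated squaring mod 58: 28^1 ≡ 28, 28^2 ≡ 28² = 784 ≡ 30, 28^4 ≡ 30² = 900 ≡ 30, 28^8 ≡ 30² = 900 ≡ 30, 28^16 ≡ 30² = 900 ≡ 30. Since 18 = 16 + 2, 28^18 ≡ 30·30: 30·30 = 900 ≡ 30. So 28^18 ≡ 30 (mod 58).
φ(30): Repeated squaring mod 58: 30^1 ≡ 30, 30^2 ≡ 30² = 900 ≡ 30, 30^4 ≡ 30² = 900 ≡ 30, 30^8 ≡ 30² = 900 ≡ 30, 30^16 ≡ 30² = 900 ≡ 30. Since 18 = 16 + 2, 30^18 ≡ 30·30: 30·30 = 900 ≡ 30. So 30^18 ≡ 30 (mod 58).
So φ(28) = φ(30) = 30 while 28 ≠ 30, so φ is not injective.
A non-injective map from the 58-element set ℤ_{58} to itself takes at most 57 distinct values, so it cannot be surjective. Therefore φ is not surjective.
Since φ is not surjective, we determine |image(φ)|. Computing x^18 mod 58 for each x (by repeated squaring, reducing mod 58 at every step), the values φ(0), φ(1), …, φ(57) are: 0, 1, 42, 35, 24, 45, 20, 23, 22, 7, 34, 33, 28, 25, 38, 9, 54, 57, 4, 5, 36, 51, 52, 49, 16, 53, 6, 13, 30, 29, 30, 13, 6, 53, 16, 49, 52, 51, 36, 5, 4, 57, 54, 9, 38, 25, 28, 33, 34, 7, 22, 23, 20, 45, 24, 35, 42, 1.
The distinct values are {0, 1, 4, 5, 6, 7, 9, 13, 16, 20, 22, 23, 24, 25, 28, 29, 30, 33, 34, 35, 36, 38, 42, 45, 49, 51, 52, 53, 54, 57}; there are 30 of them.

30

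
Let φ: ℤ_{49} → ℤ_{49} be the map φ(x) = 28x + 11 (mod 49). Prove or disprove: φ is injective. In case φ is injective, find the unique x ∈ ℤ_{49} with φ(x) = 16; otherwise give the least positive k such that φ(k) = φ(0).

7

We have gcd(28, 49) = 7 > 1. Taking u = 0 and v = 7: φ(0) = 11 and φ(7) = 28·7 + 11 = 207 ≡ 11 (mod 49).
So φ(0) = φ(7) while 0 ≠ 7, hence φ is not injective.
Since φ is not injective, we find the least positive k with φ(k) = φ(0): this means 28k ≡ 0 (mod 49), i.e. 49 ∣ 28k. Since gcd(28, 49) = 7, dividing through by 7 this holds exactly when 7 ∣ 4k, and as gcd(4, 7) = 1, exactly when 7 ∣ k.
The smallest positive such k is 7.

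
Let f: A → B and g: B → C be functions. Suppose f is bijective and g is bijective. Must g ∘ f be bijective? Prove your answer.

Injectivity: if g(f(x_1)) = g(f(x_2)) then f(x_1) = f(x_2) (g injective) so x_1 = x_2 (f injective).
Surjectivity: for c ∈ C pick b with g(b) = c, then a with f(a) = b; then (g ∘ f)(a) = c.
Hence g ∘ f is bijective.

bijective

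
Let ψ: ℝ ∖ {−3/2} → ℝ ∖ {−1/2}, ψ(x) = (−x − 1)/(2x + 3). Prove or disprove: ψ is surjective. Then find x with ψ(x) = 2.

For any y ≠ −1/2, solving y(2x + 3) = −x − 1 for x gives a well-defined x ≠ −3/2. So ψ is surjective.
Solving ψ(x) = 2: cross-multiplying gives −x − 1 = 2(2x + 3), which rearranges to −5x = 7, so x = −7/5.

-7/5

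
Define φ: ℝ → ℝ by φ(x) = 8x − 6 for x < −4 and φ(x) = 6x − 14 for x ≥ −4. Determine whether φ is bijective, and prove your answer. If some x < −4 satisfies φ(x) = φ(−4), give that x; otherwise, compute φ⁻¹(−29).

-5/2

Both pieces are strictly increasing (slopes 8 and 6), so each is injective on its own interval.
The left piece maps (−∞, −4) onto (−∞, −38); the right piece maps [−4, ∞) onto [−38, ∞).
Since −38 = −38, the images partition ℝ: φ is injective and surjective, hence bijective.
Because the two images are disjoint, no x < −4 has φ(x) = φ(−4), so we compute φ⁻¹(−29): −29 lies in [−38, ∞), so solve 6x − 14 = −29: x = (−29 + 14)/6 = −5/2.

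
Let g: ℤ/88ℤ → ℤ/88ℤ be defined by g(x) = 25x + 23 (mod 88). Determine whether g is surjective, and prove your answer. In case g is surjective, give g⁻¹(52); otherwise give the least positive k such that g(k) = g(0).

Recall: g is surjective if every y in the codomain equals g(x) for some x in the domain.
Since gcd(25, 88) = 1, 25 is invertible modulo 88. Euclid's algorithm: 88 = 3·25 + 13, 25 = 1·13 + 12, 13 = 1·12 + 1; back-substituting gives 1 = 81·25 − 23·88, so 25⁻¹ ≡ 81 (mod 88).
For any y ∈ ℤ/88ℤ, x = 81(y − 23) mod 88 satisfies g(x) = 25·81(y − 23) + 23 ≡ y (since 25·81 ≡ 1 mod 88). So every y has a preimage.
Hence g is surjective.
Since g is surjective, we compute g⁻¹(52): solve 25x + 23 ≡ 52 (mod 88), i.e. 25x ≡ 29 (mod 88).
Multiplying by 25⁻¹ = 81 gives x ≡ 81·29 = 2349 = 26·88 + 61 ≡ 61 (mod 88).
Check: g(61) = 25·61 + 23 = 1548 = 17·88 + 52 ≡ 52 (mod 88).

61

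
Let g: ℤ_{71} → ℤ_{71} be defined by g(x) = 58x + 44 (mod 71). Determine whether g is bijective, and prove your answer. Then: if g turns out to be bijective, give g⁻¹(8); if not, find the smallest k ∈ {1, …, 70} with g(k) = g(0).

41

By definition, g is injective when g(x_1) = g(x_2) forces x_1 = x_2.
If g(x_1) = g(x_2), then 58x_1 ≡ 58x_2 (mod 71). Because gcd(58, 71) = 1, we may cancel 58 to get x_1 ≡ x_2 (mod 71).
We now compute 58⁻¹ mod 71 explicitly. Euclid's algorithm: 71 = 1·58 + 13, 58 = 4·13 + 6, 13 = 2·6 + 1; back-substituting gives 1 = 60·58 − 49·71, so 58⁻¹ ≡ 60 (mod 71).
For any y ∈ ℤ_{71}, x = 60(y − 44) mod 71 satisfies g(x) = 58·60(y − 44) + 44 ≡ y (since 58·60 ≡ 1 mod 71). So every y has a preimage.
Hence g is bijective.
Since g is bijective, we find g⁻¹(8): we need 58x ≡ 8 − 44 ≡ 35 (mod 71). Using 58⁻¹ = 60: x ≡ 60·35 = 2100 = 29·71 + 41, so x = 41.
Check: g(41) = 58·41 + 44 = 2422 = 34·71 + 8 ≡ 8 (mod 71).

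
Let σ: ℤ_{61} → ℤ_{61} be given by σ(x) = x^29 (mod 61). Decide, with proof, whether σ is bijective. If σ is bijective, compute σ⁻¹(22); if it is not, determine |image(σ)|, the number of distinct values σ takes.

25

Since 61 is prime, the nonzero elements of ℤ_{61} form a cyclic group of order 60.
As gcd(29, 60) = 1, raising to the 29th power is a bijection on this group: if u^29 ≡ v^29 then (uv^{−1})^29 = 1, and the only element of order dividing gcd(29, 60) = 1 is 1, so u = v.
With σ(0) = 0 this makes σ injective on all of ℤ_{61}, hence bijective (finite equal-size domain and codomain). In particular σ is bijective.
Since σ is bijective, we find the preimage of 22. The inverse of x ↦ x^29 on (ℤ_{61})^× is x ↦ x^29, because 29·29 = 841 = 14·60 + 1 ≡ 1 (mod 60) and x^{60} = 1 for x ≠ 0 (Fermat). So σ⁻¹(22) = 22^29 mod 61.
Repeated squaring mod 61: 22^1 ≡ 22, 22^2 ≡ 22² = 484 ≡ 57, 22^4 ≡ 57² = 3249 ≡ 16, 22^8 ≡ 16² = 256 ≡ 12, 22^16 ≡ 12² = 144 ≡ 22. Since 29 = 16 + 8 + 4 + 1, 22^29 ≡ 22·12·16·22: 22·12 = 264 ≡ 20, then 20·16 = 320 ≡ 15, then 15·22 = 330 ≡ 25. So 22^29 ≡ 25 (mod 61).
Hence σ⁻¹(22) = 25.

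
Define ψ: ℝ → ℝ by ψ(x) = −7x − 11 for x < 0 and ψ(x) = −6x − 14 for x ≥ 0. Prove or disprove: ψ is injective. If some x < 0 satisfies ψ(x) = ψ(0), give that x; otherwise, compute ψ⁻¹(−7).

Both pieces are strictly decreasing (slopes −7 and −6), so each is injective on its own interval.
The left piece maps (−∞, 0) onto (−11, ∞); the right piece maps [0, ∞) onto (−∞, −14].
These images are disjoint, so no value is attained by both pieces. Thus ψ is injective.
Because the two images are disjoint, no x < 0 has ψ(x) = ψ(0), so we compute ψ⁻¹(−7): −7 lies in (−11, ∞), so solve −7x − 11 = −7: x = (−7 + 11)/(−7) = −4/7.

-4/7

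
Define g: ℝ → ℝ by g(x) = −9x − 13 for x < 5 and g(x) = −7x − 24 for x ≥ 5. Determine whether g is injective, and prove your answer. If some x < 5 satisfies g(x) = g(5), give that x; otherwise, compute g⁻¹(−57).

44/9

Both pieces are strictly decreasing (slopes −9 and −7), so each is injective on its own interval.
The left piece maps (−∞, 5) onto (−58, ∞); the right piece maps [5, ∞) onto (−∞, −59].
These images are disjoint, so no value is attained by both pieces. Hence g is injective.
Because the two images are disjoint, no x < 5 has g(x) = g(5), so we compute g⁻¹(−57): −57 lies in (−58, ∞), so solve −9x − 13 = −57: x = (−57 + 13)/(−9) = 44/9.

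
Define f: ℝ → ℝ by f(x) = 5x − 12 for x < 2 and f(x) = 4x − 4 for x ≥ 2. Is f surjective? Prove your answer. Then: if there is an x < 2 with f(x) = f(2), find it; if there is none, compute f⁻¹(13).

Both pieces are strictly increasing (slopes 5 and 4), so each is injective on its own interval.
The left piece maps (−∞, 2) onto (−∞, −2); the right piece maps [2, ∞) onto [4, ∞).
The union (−∞, −2) ∪ [4, ∞) omits the interval between −2 and 4; in particular −2 has no preimage. So f is not surjective.
Because the two images are disjoint, no x < 2 has f(x) = f(2), so we compute f⁻¹(13): 13 lies in [4, ∞), so solve 4x − 4 = 13: x = (13 + 4)/4 = 17/4.

17/4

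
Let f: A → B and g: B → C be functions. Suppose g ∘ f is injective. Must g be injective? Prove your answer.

No. Take A = {0, 1, 2}, B = {0, 1, 2, 3}, C = {0, 1, 2, 3}, f(a) = a for each a ∈ A, and g(b) = 2 if b ∈ {2, 3} else g(b) = b.
Then g ∘ f = f is injective (A ⊂ B and f is the inclusion), but g(2) = g(3) = 2 with 2 ≠ 3, so g is not injective.

not injective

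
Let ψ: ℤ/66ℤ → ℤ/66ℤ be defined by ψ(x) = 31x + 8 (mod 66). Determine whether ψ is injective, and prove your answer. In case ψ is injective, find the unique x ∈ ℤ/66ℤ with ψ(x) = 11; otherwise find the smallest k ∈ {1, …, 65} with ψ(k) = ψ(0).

By definition, injectivity means: for all u, v in the domain, ψ(u) = ψ(v) implies u = v.
If ψ(u) = ψ(v), then 31u ≡ 31v (mod 66). Because gcd(31, 66) = 1, we may cancel 31 to get u ≡ v (mod 66).
Therefore ψ is injective.
We now compute 31⁻¹ mod 66 explicitly. Euclid's algorithm: 66 = 2·31 + 4, 31 = 7·4 + 3, 4 = 1·3 + 1; back-substituting gives 1 = 49·31 − 23·66, so 31⁻¹ ≡ 49 (mod 66).
Since ψ is injective, we compute ψ⁻¹(11): solve 31x + 8 ≡ 11 (mod 66), i.e. 31x ≡ 3 (mod 66).
Multiplying by 31⁻¹ = 49 gives x ≡ 49·3 = 147 = 2·66 + 15 ≡ 15 (mod 66).
Check: ψ(15) = 31·15 + 8 = 473 = 7·66 + 11 ≡ 11 (mod 66).

15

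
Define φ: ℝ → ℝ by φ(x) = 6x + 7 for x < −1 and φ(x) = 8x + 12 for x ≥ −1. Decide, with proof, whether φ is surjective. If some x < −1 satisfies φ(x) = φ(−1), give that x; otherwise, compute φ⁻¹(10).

Both pieces are strictly increasing (slopes 6 and 8), so each is injective on its own interval.
The left piece maps (−∞, −1) onto (−∞, 1); the right piece maps [−1, ∞) onto [4, ∞).
The union (−∞, 1) ∪ [4, ∞) omits the interval between 1 and 4; in particular 1 has no preimage. So φ is not surjective.
Because the two images are disjoint, no x < −1 has φ(x) = φ(−1), so we compute φ⁻¹(10): 10 lies in [4, ∞), so solve 8x + 12 = 10: x = (10 − 12)/8 = −1/4.

-1/4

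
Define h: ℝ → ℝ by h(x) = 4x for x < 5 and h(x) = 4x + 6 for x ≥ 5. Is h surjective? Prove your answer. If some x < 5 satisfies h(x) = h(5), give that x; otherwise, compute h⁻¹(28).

Both pieces are strictly increasing (slopes 4 and 4), so each is injective on its own interval.
The left piece maps (−∞, 5) onto (−∞, 20); the right piece maps [5, ∞) onto [26, ∞).
The union (−∞, 20) ∪ [26, ∞) omits the interval between 20 and 26; in particular 20 has no preimage. So h is not surjective.
Because the two images are disjoint, no x < 5 has h(x) = h(5), so we compute h⁻¹(28): 28 lies in [26, ∞), so solve 4x + 6 = 28: x = (28 − 6)/4 = 11/2.

11/2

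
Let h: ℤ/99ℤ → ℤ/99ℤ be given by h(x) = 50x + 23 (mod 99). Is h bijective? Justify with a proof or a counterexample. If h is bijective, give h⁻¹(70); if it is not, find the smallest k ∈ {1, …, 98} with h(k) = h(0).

94

Suppose h(a) = h(b) in ℤ/99ℤ. Then 50a + 23 ≡ 50b + 23 (mod 99), hence 50(a − b) ≡ 0 (mod 99).
Since gcd(50, 99) = 1, 50 is invertible modulo 99, so a − b ≡ 0 (mod 99), i.e. a = b.
We now compute 50⁻¹ mod 99 explicitly. Euclid's algorithm: 99 = 1·50 + 49, 50 = 1·49 + 1; back-substituting gives 1 = 2·50 − 1·99, so 50⁻¹ ≡ 2 (mod 99).
Then y ↦ 2(y − 23) is a two-sided inverse to h, so every y ∈ ℤ/99ℤ has a preimage.
Hence h is bijective.
Since h is bijective, we find h⁻¹(70): we need 50x ≡ 70 − 23 ≡ 47 (mod 99). Using 50⁻¹ = 2: x ≡ 2·47 = 94, so x = 94.
Check: h(94) = 50·94 + 23 = 4723 = 47·99 + 70 ≡ 70 (mod 99).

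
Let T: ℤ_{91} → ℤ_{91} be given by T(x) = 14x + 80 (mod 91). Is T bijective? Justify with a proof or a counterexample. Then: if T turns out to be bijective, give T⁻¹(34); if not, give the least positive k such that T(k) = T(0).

13

We have gcd(14, 91) = 7 > 1. Taking a = 0 and b = 13: T(0) = 80 and T(13) = 14·13 + 80 = 262 ≡ 80 (mod 91).
So T(0) = T(13) while 0 ≠ 13, thus T is not injective, hence not bijective.
Since T is not bijective, we find the least positive k with T(k) = T(0): this means 14k ≡ 0 (mod 91), i.e. 91 ∣ 14k. Since gcd(14, 91) = 7, dividing through by 7 this holds exactly when 13 ∣ 2k, and as gcd(2, 13) = 1, exactly when 13 ∣ k.
The smallest positive such k is 13.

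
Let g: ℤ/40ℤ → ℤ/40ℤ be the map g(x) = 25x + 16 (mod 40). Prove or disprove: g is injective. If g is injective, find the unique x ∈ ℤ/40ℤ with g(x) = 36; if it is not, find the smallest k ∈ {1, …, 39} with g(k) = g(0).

Recall that injectivity means: for all s, t in the domain, g(s) = g(t) implies s = t.
We have gcd(25, 40) = 5 > 1. Taking s = 0 and t = 8: g(0) = 16 and g(8) = 25·8 + 16 = 216 ≡ 16 (mod 40).
So g(0) = g(8) while 0 ≠ 8, hence g is not injective.
Since g is not injective, we find the least positive k with g(k) = g(0): this means 25k ≡ 0 (mod 40), i.e. 40 ∣ 25k. Since gcd(25, 40) = 5, dividing through by 5 this holds exactly when 8 ∣ 5k, and as gcd(5, 8) = 1, exactly when 8 ∣ k.
The smallest positive such k is 8.

8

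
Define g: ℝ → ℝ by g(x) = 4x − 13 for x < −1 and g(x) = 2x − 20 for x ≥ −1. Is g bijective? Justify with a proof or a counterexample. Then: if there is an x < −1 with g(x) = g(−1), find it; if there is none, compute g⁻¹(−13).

Both pieces are strictly increasing (slopes 4 and 2), so each is injective on its own interval.
The left piece maps (−∞, −1) onto (−∞, −17); the right piece maps [−1, ∞) onto [−22, ∞).
These images overlap. In particular g(−1) = −22 (right piece), and solving 4x − 13 = −22 on the left piece gives x = −9/4 < −1.
So g(−9/4) = g(−1) with −9/4 ≠ −1, and g is not injective, hence not bijective. This x = −9/4 is the requested value below −1.

-9/4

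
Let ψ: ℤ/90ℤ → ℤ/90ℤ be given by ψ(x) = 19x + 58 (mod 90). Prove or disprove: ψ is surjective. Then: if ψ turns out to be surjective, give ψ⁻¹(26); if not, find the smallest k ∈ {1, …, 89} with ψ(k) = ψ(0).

22

Since gcd(19, 90) = 1, 19 is invertible modulo 90. Euclid's algorithm: 90 = 4·19 + 14, 19 = 1·14 + 5, 14 = 2·5 + 4, 5 = 1·4 + 1; back-substituting gives 1 = 19·19 − 4·90, so 19⁻¹ ≡ 19 (mod 90).
Then y ↦ 19(y − 58) is a two-sided inverse to ψ, so every y ∈ ℤ/90ℤ has a preimage.
Therefore ψ is surjective.
Since ψ is surjective, we compute ψ⁻¹(26): solve 19x + 58 ≡ 26 (mod 90), i.e. 19x ≡ 58 (mod 90).
Multiplying by 19⁻¹ = 19 gives x ≡ 19·58 = 1102 = 12·90 + 22 ≡ 22 (mod 90).
Check: ψ(22) = 19·22 + 58 = 476 = 5·90 + 26 ≡ 26 (mod 90).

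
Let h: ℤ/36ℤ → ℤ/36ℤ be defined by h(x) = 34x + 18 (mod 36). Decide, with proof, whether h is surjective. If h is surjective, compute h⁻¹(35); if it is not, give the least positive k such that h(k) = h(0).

18

Since gcd(34, 36) = 2, we have 34x ≡ 0 (mod 2) for all x, so h(x) ≡ 0 (mod 2).
But 1 ≢ 0 (mod 2), so 1 ∈ ℤ/36ℤ has no preimage. Thus h is not surjective.
Since h is not surjective, we find the least positive k with h(k) = h(0): this means 34k ≡ 0 (mod 36), i.e. 36 ∣ 34k. Since gcd(34, 36) = 2, dividing through by 2 this holds exactly when 18 ∣ 17k, and as gcd(17, 18) = 1, exactly when 18 ∣ k.
The smallest positive such k is 18.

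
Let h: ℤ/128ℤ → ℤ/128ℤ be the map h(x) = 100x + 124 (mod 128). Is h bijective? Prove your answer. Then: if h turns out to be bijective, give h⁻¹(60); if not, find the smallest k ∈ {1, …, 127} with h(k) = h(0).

32

We have gcd(100, 128) = 4 > 1. Taking u = 0 and v = 32: h(0) = 124 and h(32) = 100·32 + 124 = 3324 ≡ 124 (mod 128).
So h(0) = h(32) while 0 ≠ 32, thus h is not injective, hence not bijective.
Since h is not bijective, we find the least positive k with h(k) = h(0): this means 100k ≡ 0 (mod 128), i.e. 128 ∣ 100k. Since gcd(100, 128) = 4, dividing through by 4 this holds exactly when 32 ∣ 25k, and as gcd(25, 32) = 1, exactly when 32 ∣ k.
The smallest positive such k is 32.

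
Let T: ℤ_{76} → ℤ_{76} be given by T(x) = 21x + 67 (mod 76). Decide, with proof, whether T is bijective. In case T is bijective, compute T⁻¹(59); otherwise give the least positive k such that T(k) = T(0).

72

Recall: injectivity means: for all a, b in the domain, T(a) = T(b) implies a = b.
Suppose T(a) = T(b) in ℤ_{76}. Then 21a + 67 ≡ 21b + 67 (mod 76), so 21(a − b) ≡ 0 (mod 76).
Since gcd(21, 76) = 1, 21 is invertible modulo 76, thus a − b ≡ 0 (mod 76), i.e. a = b.
We now compute 21⁻¹ mod 76 explicitly. Euclid's algorithm: 76 = 3·21 + 13, 21 = 1·13 + 8, 13 = 1·8 + 5, 8 = 1·5 + 3, 5 = 1·3 + 2, 3 = 1·2 + 1; back-substituting gives 1 = 29·21 − 8·76, so 21⁻¹ ≡ 29 (mod 76).
For any y ∈ ℤ_{76}, x = 29(y − 67) mod 76 satisfies T(x) = 21·29(y − 67) + 67 ≡ y (since 21·29 ≡ 1 mod 76). So every y has a preimage.
Hence T is bijective.
Since T is bijective, we compute T⁻¹(59): solve 21x + 67 ≡ 59 (mod 76), i.e. 21x ≡ 68 (mod 76).
Multiplying by 21⁻¹ = 29 gives x ≡ 29·68 = 1972 = 25·76 + 72 ≡ 72 (mod 76).
Check: T(72) = 21·72 + 67 = 1579 = 20·76 + 59 ≡ 59 (mod 76).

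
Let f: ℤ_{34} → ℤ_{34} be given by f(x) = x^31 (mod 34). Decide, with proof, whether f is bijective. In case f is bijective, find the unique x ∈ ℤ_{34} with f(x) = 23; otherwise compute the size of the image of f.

3

Computing x^31 mod 34 for each x (by repeated squaring, reducing mod 34 at every step), the values f(0), f(1), …, f(33) are: 0, 1, 26, 23, 30, 7, 20, 5, 32, 19, 12, 31, 10, 21, 28, 25, 16, 17, 18, 9, 6, 13, 24, 3, 22, 15, 2, 29, 14, 27, 4, 11, 8, 33.
Every element of ℤ_{34} appears exactly once in this list, so f is a bijection, and in particular bijective.
Since f is bijective, we read off the preimage of 23 from the same table: f(3) = 23, so f⁻¹(23) = 3.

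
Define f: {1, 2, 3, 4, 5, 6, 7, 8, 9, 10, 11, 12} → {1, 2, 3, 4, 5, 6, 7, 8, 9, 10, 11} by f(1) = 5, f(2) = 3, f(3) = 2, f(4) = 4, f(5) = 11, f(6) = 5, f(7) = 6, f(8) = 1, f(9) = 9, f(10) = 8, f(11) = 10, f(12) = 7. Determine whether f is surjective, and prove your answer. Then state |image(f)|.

Every element of the codomain has a preimage: 1 = f(8), 2 = f(3), 3 = f(2), 4 = f(4), 5 = f(1), 6 = f(7), 7 = f(12), 8 = f(10), 9 = f(9), 10 = f(11), 11 = f(5).
Thus f is surjective.
The image of f is {1, 2, 3, 4, 5, 6, 7, 8, 9, 10, 11}, which has 11 elements.

11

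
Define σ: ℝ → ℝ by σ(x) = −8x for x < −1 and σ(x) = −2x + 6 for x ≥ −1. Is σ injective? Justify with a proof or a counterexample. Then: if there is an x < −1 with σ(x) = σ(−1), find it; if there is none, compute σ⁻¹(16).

-2

Both pieces are strictly decreasing (slopes −8 and −2), so each is injective on its own interval.
The left piece maps (−∞, −1) onto (8, ∞); the right piece maps [−1, ∞) onto (−∞, 8].
These images are disjoint, so no value is attained by both pieces. Hence σ is injective.
Because the two images are disjoint, no x < −1 has σ(x) = σ(−1), so we compute σ⁻¹(16): 16 lies in (8, ∞), so solve −8x = 16: x = (16 − 0)/(−8) = −2.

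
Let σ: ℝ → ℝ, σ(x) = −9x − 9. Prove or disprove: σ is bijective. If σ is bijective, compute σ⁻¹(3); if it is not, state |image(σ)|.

Suppose σ(u) = σ(v). Then −9u − 9 = −9v − 9, so −9u = −9v, thus u = v.
For any y ∈ ℝ, x = (y + 9)/(−9) satisfies σ(x) = y.
Thus σ is bijective.
Since σ is bijective, we compute σ⁻¹(3) = (3 + 9)/(−9) = −4/3.

-4/3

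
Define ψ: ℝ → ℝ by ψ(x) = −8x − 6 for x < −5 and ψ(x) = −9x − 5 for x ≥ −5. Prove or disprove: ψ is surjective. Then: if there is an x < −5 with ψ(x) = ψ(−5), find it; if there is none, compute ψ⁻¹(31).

-23/4

Both pieces are strictly decreasing (slopes −8 and −9), so each is injective on its own interval.
The left piece maps (−∞, −5) onto (34, ∞); the right piece maps [−5, ∞) onto (−∞, 40].
The union (34, ∞) ∪ (−∞, 40] covers ℝ, so ψ is surjective.
For the follow-up: the images overlap, so an x < −5 with ψ(x) = ψ(−5) exists. ψ(−5) = 40; solving −8x − 6 = 40 for x < −5 gives x = (40 + 6)/(−8) = −23/4.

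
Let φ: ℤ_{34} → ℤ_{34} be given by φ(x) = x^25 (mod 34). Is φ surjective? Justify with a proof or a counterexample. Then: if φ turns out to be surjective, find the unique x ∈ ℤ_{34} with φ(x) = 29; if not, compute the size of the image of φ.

5

Computing x^25 mod 34 for each x (by repeated squaring, reducing mod 34 at every step), the values φ(0), φ(1), …, φ(33) are: 0, 1, 2, 31, 4, 29, 28, 27, 8, 9, 24, 23, 22, 13, 20, 15, 16, 17, 18, 19, 14, 21, 12, 11, 10, 25, 26, 7, 6, 5, 30, 3, 32, 33.
Every element of ℤ_{34} appears exactly once in this list, so φ is a bijection, and in particular surjective.
Since φ is surjective, we read off the preimage of 29 from the same table: φ(5) = 29, so φ⁻¹(29) = 5.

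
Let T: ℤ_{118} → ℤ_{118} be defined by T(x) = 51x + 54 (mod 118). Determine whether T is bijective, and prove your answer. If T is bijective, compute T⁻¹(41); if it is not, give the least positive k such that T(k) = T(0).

Suppose T(u) = T(v) in ℤ_{118}. Then 51u + 54 ≡ 51v + 54 (mod 118), thus 51(u − v) ≡ 0 (mod 118).
Since gcd(51, 118) = 1, 51 is invertible modulo 118, therefore u − v ≡ 0 (mod 118), i.e. u = v.
We now compute 51⁻¹ mod 118 explicitly. Euclid's algorithm: 118 = 2·51 + 16, 51 = 3·16 + 3, 16 = 5·3 + 1; back-substituting gives 1 = 81·51 − 35·118, so 51⁻¹ ≡ 81 (mod 118).
For any y ∈ ℤ_{118}, x = 81(y − 54) mod 118 satisfies T(x) = 51·81(y − 54) + 54 ≡ y (since 51·81 ≡ 1 mod 118). So every y has a preimage.
Thus T is bijective.
Since T is bijective, we find T⁻¹(41): we need 51x ≡ 41 − 54 ≡ 105 (mod 118). Using 51⁻¹ = 81: x ≡ 81·105 = 8505 = 72·118 + 9, so x = 9.
Check: T(9) = 51·9 + 54 = 513 = 4·118 + 41 ≡ 41 (mod 118).

9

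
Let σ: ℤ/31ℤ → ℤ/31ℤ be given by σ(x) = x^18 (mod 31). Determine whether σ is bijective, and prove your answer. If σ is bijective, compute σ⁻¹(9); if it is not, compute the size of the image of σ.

6

σ(1) = 1^18 = 1.
σ(5): Repeated squaring mod 31: 5^1 ≡ 5, 5^2 ≡ 5² = 25, 5^4 ≡ 25² = 625 ≡ 5, 5^8 ≡ 5² = 25, 5^16 ≡ 25² = 625 ≡ 5. Since 18 = 16 + 2, 5^18 ≡ 5·25: 5·25 = 125 ≡ 1. So 5^18 ≡ 1 (mod 31).
So σ(1) = σ(5) = 1 while 1 ≠ 5, therefore σ is not injective, hence not bijective.
Since σ is not bijective, we determine |image(σ)|. Computing x^18 mod 31 for each x (by repeated squaring, reducing mod 31 at every step), the values σ(0), σ(1), …, σ(30) are: 0, 1, 8, 4, 2, 1, 1, 2, 16, 16, 8, 2, 8, 4, 16, 4, 4, 16, 4, 8, 2, 8, 16, 16, 2, 1, 1, 2, 4, 8, 1.
The distinct values are {0, 1, 2, 4, 8, 16}; there are 6 of them.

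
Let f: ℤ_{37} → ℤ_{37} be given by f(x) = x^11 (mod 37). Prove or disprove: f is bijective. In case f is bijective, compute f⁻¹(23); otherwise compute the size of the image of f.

Since 37 is prime, the nonzero elements of ℤ_{37} form a cyclic group of order 36.
As gcd(11, 36) = 1, raising to the 11th power is a bijection on this group: if a^11 ≡ b^11 then (ab^{−1})^11 = 1, and the only element of order dividing gcd(11, 36) = 1 is 1, so a = b.
With f(0) = 0 this makes f injective on all of ℤ_{37}, hence bijective (finite equal-size domain and codomain). In particular f is bijective.
Since f is bijective, we find the preimage of 23. The inverse of x ↦ x^11 on (ℤ_{37})^× is x ↦ x^23, because 11·23 = 253 = 7·36 + 1 ≡ 1 (mod 36) and x^{36} = 1 for x ≠ 0 (Fermat). So f⁻¹(23) = 23^23 mod 37.
Repeated squaring mod 37: 23^1 ≡ 23, 23^2 ≡ 23² = 529 ≡ 11, 23^4 ≡ 11² = 121 ≡ 10, 23^8 ≡ 10² = 100 ≡ 26, 23^16 ≡ 26² = 676 ≡ 10. Since 23 = 16 + 4 + 2 + 1, 23^23 ≡ 10·10·11·23: 10·10 = 100 ≡ 26, then 26·11 = 286 ≡ 27, then 27·23 = 621 ≡ 29. So 23^23 ≡ 29 (mod 37).
Hence f⁻¹(23) = 29.

29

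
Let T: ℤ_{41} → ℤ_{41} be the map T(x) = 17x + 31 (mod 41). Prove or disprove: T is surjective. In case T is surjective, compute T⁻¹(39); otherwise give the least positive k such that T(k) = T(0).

Since gcd(17, 41) = 1, 17 is invertible modulo 41. Euclid's algorithm: 41 = 2·17 + 7, 17 = 2·7 + 3, 7 = 2·3 + 1; back-substituting gives 1 = 29·17 − 12·41, so 17⁻¹ ≡ 29 (mod 41).
Then y ↦ 29(y − 31) is a two-sided inverse to T, so every y ∈ ℤ_{41} has a preimage.
Therefore T is surjective.
Since T is surjective, we compute T⁻¹(39): solve 17x + 31 ≡ 39 (mod 41), i.e. 17x ≡ 8 (mod 41).
Multiplying by 17⁻¹ = 29 gives x ≡ 29·8 = 232 = 5·41 + 27 ≡ 27 (mod 41).
Check: T(27) = 17·27 + 31 = 490 = 11·41 + 39 ≡ 39 (mod 41).

27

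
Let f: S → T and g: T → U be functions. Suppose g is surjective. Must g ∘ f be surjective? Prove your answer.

not surjective

No. Take S = {1}, T = U = {1, 2, 3, 4}, f(1) = 1, and g = identity (surjective).
Then (g ∘ f)(1) = 1, and 4 ∈ U has no preimage under g ∘ f, so g ∘ f is not surjective.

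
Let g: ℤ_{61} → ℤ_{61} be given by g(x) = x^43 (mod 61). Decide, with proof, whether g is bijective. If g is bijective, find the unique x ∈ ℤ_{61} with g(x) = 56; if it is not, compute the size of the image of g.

16

Since 61 is prime, the nonzero elements of ℤ_{61} form a cyclic group of order 60.
As gcd(43, 60) = 1, raising to the 43rd power is a bijection on this group: if x_1^43 ≡ x_2^43 then (x_1x_2^{−1})^43 = 1, and the only element of order dividing gcd(43, 60) = 1 is 1, so x_1 = x_2.
With g(0) = 0 this makes g injective on all of ℤ_{61}, hence bijective (finite equal-size domain and codomain). In particular g is bijective.
Since g is bijective, we find the preimage of 56. The inverse of x ↦ x^43 on (ℤ_{61})^× is x ↦ x^7, because 43·7 = 301 = 5·60 + 1 ≡ 1 (mod 60) and x^{60} = 1 for x ≠ 0 (Fermat). So g⁻¹(56) = 56^7 mod 61.
Repeated squaring mod 61: 56^1 ≡ 56, 56^2 ≡ 56² = 3136 ≡ 25, 56^4 ≡ 25² = 625 ≡ 15. Since 7 = 4 + 2 + 1, 56^7 ≡ 15·25·56: 15·25 = 375 ≡ 9, then 9·56 = 504 ≡ 16. So 56^7 ≡ 16 (mod 61).
Hence g⁻¹(56) = 16.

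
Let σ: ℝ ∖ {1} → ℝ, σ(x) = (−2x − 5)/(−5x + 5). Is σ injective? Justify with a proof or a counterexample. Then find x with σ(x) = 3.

Suppose σ(a) = σ(b). Cross-multiplying: (−2a − 5)(−5b + 5) = (−2b − 5)(−5a + 5).
Expanding both sides and cancelling the symmetric terms leaves −35·(a − b) = 0. Since −35 ≠ 0, a = b. So σ is injective.
Solving σ(x) = 3: cross-multiplying gives −2x − 5 = 3(−5x + 5), which rearranges to 13x = 20, so x = 20/13.

20/13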